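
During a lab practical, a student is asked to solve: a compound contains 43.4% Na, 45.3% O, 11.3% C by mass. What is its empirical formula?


Assume 100 g sample. Moles of each element:
  Na: 43.4/22.99 = 1.888 mol
  O: 45.3/16.0 = 2.831 mol
  C: 11.3/12.01 = 0.941 mol
Divide by smallest (0.941):
  Na: 1.888/0.941 = 2.01
  O: 2.831/0.941 = 3.01
  C: 0.941/0.941 = 1.0
Empirical formula: Na2CO3

Na2CO3


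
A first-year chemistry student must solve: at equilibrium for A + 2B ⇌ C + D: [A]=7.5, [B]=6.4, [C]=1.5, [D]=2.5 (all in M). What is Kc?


Kc = [C][D]/([A][B]^2)
= (1.5^1 × 2.5^1)/(7.5^1 × 6.4^2)
= 3.75/307.2
= 0.01221

0.01221


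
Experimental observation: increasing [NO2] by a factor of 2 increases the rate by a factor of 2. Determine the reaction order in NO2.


rate ∝ [NO2]^n
2^n = 2 → n = 1
Order in NO2: 1

1


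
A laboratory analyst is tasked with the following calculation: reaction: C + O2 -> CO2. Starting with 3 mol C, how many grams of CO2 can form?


Mole ratio CO2:C = 1:1
n(CO2) = 3 × 1/1 = 3.000 mol
mass = 3.000 × 44.01 = 132.03 g

132.03 g


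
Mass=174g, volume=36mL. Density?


ρ = mass/volume
= 174/36
= 4.833 g/mL

4.833 g/mL


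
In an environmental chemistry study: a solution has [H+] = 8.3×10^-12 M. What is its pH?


pH = -log10([H+]) = -log10(8.3×10^-12)
= 12 - log10(8.3)
= 12 - 0.92
= 11.08

11.08


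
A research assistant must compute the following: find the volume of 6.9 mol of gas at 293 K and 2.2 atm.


PV = nRT  (R = 0.08206 L·atm/(mol·K))
V = nRT/P = 6.9×0.08206×293/2.2
= 75.409 L

75.409 L


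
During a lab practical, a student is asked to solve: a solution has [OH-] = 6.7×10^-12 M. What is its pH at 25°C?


pOH = -log10([OH-]) = -log10(6.7×10^-12)
= 12 - log10(6.7) = 11.17
pH = 14 - pOH = 14 - 11.17 = 2.83

2.83


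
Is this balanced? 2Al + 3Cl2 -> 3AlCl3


Equation: 2Al + 3Cl2 -> 3AlCl3
Check atoms: Al: 2≠3, Cl: 6≠9
Not balanced

No, not balanced


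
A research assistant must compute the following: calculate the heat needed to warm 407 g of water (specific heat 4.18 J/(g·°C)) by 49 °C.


q = mcΔT = 407 × 4.18 × 49
= 83361.74 J

83361.74 J


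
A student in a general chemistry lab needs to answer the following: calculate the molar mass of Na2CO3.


M(Na2CO3) = 2×22.99 + 1×12.01 + 3×16.0
= 45.98 + 12.01 + 48.0
= 105.99 g/mol

105.99 g/mol


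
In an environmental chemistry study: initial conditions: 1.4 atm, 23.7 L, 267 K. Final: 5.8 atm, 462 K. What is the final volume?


P1V1/T1 = P2V2/T2
V2 = P1V1T2/(T1P2)
= 1.4×23.7×462/(267×5.8)
= 9.899 L

9.899 L


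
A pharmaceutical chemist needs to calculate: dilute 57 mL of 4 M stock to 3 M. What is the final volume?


C1V1 = C2V2
4 × 57 = 3 × V2
V2 = 228/3 = 76.0 mL

76.0 mL


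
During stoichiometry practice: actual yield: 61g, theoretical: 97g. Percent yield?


% yield = actual/theoretical × 100
= 61/97 × 100
= 62.89%

62.89%


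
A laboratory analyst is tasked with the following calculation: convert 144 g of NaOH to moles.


M(NaOH) = 40.0 g/mol
n = mass/M = 144/40.0 = 3.6 mol

3.6 mol


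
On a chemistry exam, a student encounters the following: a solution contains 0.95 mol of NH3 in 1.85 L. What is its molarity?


M = n/V = 0.95/1.85 = 0.514 mol/L

0.514 M


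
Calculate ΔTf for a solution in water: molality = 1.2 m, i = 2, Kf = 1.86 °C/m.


ΔTf = Kf × m × i
= 1.86 × 1.2 × 2
= 4.464 °C

4.464 °C


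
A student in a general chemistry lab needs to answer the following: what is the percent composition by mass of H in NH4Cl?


M(NH4Cl) = 1×14.01 + 4×1.008 + 1×35.45 = 53.492 g/mol
Mass of H = 4 × 1.008 = 4.032 g/mol
% H = 4.032/53.492 × 100 = 7.54%

7.54%


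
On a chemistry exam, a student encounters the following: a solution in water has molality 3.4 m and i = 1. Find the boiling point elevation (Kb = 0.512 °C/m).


ΔTb = Kb × m × i
= 0.512 × 3.4 × 1
= 1.7408 °C

1.7408 °C


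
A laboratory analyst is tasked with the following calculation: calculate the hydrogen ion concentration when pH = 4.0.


[H+] = 10^(-pH) = 10^(-4.0)
= 1.0×10^-4 M

1.0×10^-4 M


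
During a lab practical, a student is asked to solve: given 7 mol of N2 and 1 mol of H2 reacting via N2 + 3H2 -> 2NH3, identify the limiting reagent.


Mole ratio available / coefficient:
  N2: 7/1 = 7.000
  H2: 1/3 = 0.333
Smaller ratio is limiting.

H2


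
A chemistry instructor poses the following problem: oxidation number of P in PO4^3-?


x + 4(-2) = -3, so x = +5
Oxidation number: +5

+5


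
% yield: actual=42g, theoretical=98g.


% yield = actual/theoretical × 100
= 42/98 × 100
= 42.86%

42.86%


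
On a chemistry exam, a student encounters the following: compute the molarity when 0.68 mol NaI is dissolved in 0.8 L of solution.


M = n/V = 0.68/0.8 = 0.850 mol/L

0.850 M


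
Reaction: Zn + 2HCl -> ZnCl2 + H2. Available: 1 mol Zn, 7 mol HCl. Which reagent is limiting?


Mole ratio available / coefficient:
  Zn: 1/1 = 1.000
  HCl: 7/2 = 3.500
Smaller ratio is limiting.

Zn


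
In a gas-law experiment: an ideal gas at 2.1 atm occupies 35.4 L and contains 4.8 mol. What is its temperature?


PV = nRT  (R = 0.08206 L·atm/(mol·K))
T = PV/(nR) = 2.1×35.4/(4.8×0.08206)
= 74.34/0.393888
= 188.73 K

188.73 K


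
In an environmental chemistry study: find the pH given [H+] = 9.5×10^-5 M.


pH = -log10([H+]) = -log10(9.5×10^-5)
= 5 - log10(9.5)
= 5 - 0.98
= 4.02

4.02


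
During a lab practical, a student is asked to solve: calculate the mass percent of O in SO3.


M(SO3) = 1×32.07 + 3×16.0 = 80.07 g/mol
Mass of O = 3 × 16.0 = 48.00 g/mol
% O = 48.00/80.07 × 100 = 59.95%

59.95%


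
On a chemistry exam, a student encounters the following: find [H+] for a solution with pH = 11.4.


[H+] = 10^(-pH) = 10^(-11.4)
= 3.98×10^-12 M

3.98×10^-12 M


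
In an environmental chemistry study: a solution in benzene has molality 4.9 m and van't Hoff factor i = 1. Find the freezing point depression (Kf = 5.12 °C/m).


ΔTf = Kf × m × i
= 5.12 × 4.9 × 1
= 25.088 °C

25.088 °C


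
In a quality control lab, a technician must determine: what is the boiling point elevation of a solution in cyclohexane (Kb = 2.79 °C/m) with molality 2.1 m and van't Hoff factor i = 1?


ΔTb = Kb × m × i
= 2.79 × 2.1 × 1
= 5.859 °C

5.859 °C


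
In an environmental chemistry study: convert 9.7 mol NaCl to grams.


M(NaCl) = 58.44 g/mol
mass = n × M = 9.7 × 58.44 = 566.87 g

566.87 g


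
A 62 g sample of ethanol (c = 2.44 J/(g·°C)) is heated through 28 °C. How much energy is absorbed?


q = mcΔT = 62 × 2.44 × 28
= 4235.84 J

4235.84 J


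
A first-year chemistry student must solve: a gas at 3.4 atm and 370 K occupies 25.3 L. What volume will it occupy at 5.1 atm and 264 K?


P1V1/T1 = P2V2/T2
V2 = P1V1T2/(T1P2)
= 3.4×25.3×264/(370×5.1)
= 12.035 L

12.035 L


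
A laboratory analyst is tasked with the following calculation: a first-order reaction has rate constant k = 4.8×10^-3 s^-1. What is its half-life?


t½ = ln2/k = 0.693147/(4.8×10^-3 s^-1)
= 144.4 s

144.4 s


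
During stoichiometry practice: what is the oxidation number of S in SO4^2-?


x + 4(-2) = -2, so x = +6
Oxidation number: +6

+6


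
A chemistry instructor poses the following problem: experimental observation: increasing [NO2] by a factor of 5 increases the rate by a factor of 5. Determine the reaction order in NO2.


rate ∝ [NO2]^n
5^n = 5 → n = 1
Order in NO2: 1

1


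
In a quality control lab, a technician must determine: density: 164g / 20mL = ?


ρ = mass/volume
= 164/20
= 8.2 g/mL

8.2 g/mL


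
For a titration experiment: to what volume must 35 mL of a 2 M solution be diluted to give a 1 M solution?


C1V1 = C2V2
2 × 35 = 1 × V2
V2 = 70/1 = 70.0 mL

70.0 mL


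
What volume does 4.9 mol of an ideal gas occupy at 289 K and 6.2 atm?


PV = nRT  (R = 0.08206 L·atm/(mol·K))
V = nRT/P = 4.9×0.08206×289/6.2
= 18.743 L

18.743 L


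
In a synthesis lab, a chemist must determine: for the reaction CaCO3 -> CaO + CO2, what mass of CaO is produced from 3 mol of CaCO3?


Mole ratio CaO:CaCO3 = 1:1
n(CaO) = 3 × 1/1 = 3.000 mol
mass = 3.000 × 56.08 = 168.24 g

168.24 g


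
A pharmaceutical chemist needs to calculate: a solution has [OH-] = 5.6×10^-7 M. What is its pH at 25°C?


pOH = -log10([OH-]) = -log10(5.6×10^-7)
= 7 - log10(5.6) = 6.25
pH = 14 - pOH = 14 - 6.25 = 7.75

7.75


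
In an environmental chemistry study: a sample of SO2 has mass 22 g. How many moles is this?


M(SO2) = 64.07 g/mol
n = mass/M = 22/64.07 = 0.3434 mol

0.3434 mol


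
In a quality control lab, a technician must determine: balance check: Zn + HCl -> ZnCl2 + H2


Equation: Zn + HCl -> ZnCl2 + H2
Check atoms: Cl: 1≠2, H: 1≠2, Zn: 1=1
Not balanced

No, not balanced


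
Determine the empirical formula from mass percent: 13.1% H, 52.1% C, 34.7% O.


Assume 100 g sample. Moles of each element:
  H: 13.1/1.008 = 12.996 mol
  C: 52.1/12.01 = 4.338 mol
  O: 34.7/16.0 = 2.169 mol
Divide by smallest (2.169):
  H: 12.996/2.169 = 5.99
  C: 4.338/2.169 = 2.0
  O: 2.169/2.169 = 1.0
Empirical formula: C2H6O

C2H6O


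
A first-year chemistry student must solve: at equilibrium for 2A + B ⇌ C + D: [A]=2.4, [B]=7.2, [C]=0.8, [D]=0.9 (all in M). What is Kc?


Kc = [C][D]/([A]^2[B])
= (0.8^1 × 0.9^1)/(2.4^2 × 7.2^1)
= 0.72/41.472
= 0.01736

0.01736


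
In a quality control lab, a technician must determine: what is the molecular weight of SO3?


M(SO3) = 1×32.07 + 3×16.0
= 32.07 + 48.0
= 80.07 g/mol

80.07 g/mol


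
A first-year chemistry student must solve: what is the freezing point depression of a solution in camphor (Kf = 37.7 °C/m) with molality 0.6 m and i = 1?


ΔTf = Kf × m × i
= 37.7 × 0.6 × 1
= 22.62 °C

22.62 °C


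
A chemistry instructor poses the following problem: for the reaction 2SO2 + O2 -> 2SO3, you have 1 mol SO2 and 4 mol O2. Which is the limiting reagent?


Mole ratio available / coefficient:
  SO2: 1/2 = 0.500
  O2: 4/1 = 4.000
Smaller ratio is limiting.

SO2


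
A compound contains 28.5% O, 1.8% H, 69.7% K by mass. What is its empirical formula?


Assume 100 g sample. Moles of each element:
  O: 28.5/16.0 = 1.781 mol
  H: 1.8/1.008 = 1.786 mol
  K: 69.7/39.1 = 1.783 mol
Divide by smallest (1.781):
  O: 1.781/1.781 = 1.0
  H: 1.786/1.781 = 1.0
  K: 1.783/1.781 = 1.0
Empirical formula: KOH

KOH


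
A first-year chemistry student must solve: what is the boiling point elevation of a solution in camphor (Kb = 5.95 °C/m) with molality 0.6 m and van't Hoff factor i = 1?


ΔTb = Kb × m × i
= 5.95 × 0.6 × 1
= 3.57 °C

3.57 °C


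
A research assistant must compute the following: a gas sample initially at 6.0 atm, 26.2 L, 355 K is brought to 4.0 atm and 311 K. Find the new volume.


P1V1/T1 = P2V2/T2
V2 = P1V1T2/(T1P2)
= 6.0×26.2×311/(355×4.0)
= 34.429 L

34.429 L


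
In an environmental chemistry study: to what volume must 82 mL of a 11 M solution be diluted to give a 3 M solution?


C1V1 = C2V2
11 × 82 = 3 × V2
V2 = 902/3 = 300.67 mL

300.67 mL


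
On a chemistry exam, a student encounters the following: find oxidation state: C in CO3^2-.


x + 3(-2) = -2, so x = +4
Oxidation number: +4

+4


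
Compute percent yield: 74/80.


% yield = actual/theoretical × 100
= 74/80 × 100
= 92.5%

92.5%


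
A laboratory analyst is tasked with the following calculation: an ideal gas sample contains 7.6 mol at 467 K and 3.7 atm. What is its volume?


PV = nRT  (R = 0.08206 L·atm/(mol·K))
V = nRT/P = 7.6×0.08206×467/3.7
= 78.716 L

78.716 L


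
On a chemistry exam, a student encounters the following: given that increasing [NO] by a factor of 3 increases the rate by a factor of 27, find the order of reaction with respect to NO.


rate ∝ [NO]^n
3^n = 27 → n = 3
Order in NO: 3

3


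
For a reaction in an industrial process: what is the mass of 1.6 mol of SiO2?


M(SiO2) = 60.09 g/mol
mass = n × M = 1.6 × 60.09 = 96.14 g

96.14 g


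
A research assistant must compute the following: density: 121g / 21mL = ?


ρ = mass/volume
= 121/21
= 5.762 g/mL

5.762 g/mL


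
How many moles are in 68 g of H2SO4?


M(H2SO4) = 98.09 g/mol
n = mass/M = 68/98.09 = 0.6932 mol

0.6932 mol


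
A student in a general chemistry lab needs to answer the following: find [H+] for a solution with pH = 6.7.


[H+] = 10^(-pH) = 10^(-6.7)
= 2.0×10^-7 M

2.0×10^-7 M


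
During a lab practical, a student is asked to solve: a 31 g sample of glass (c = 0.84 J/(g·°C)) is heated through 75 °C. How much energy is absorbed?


q = mcΔT = 31 × 0.84 × 75
= 1953.00 J

1953.00 J


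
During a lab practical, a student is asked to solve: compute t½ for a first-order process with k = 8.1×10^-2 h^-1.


t½ = ln2/k = 0.693147/(8.1×10^-2 h^-1)
= 8.557 h

8.557 h


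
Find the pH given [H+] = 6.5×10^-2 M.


pH = -log10([H+]) = -log10(6.5×10^-2)
= 2 - log10(6.5)
= 2 - 0.81
= 1.19

1.19


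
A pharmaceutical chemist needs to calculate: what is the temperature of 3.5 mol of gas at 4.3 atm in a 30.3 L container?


PV = nRT  (R = 0.08206 L·atm/(mol·K))
T = PV/(nR) = 4.3×30.3/(3.5×0.08206)
= 130.29/0.287210
= 453.64 K

453.64 K


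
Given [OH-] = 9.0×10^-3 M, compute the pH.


pOH = -log10([OH-]) = -log10(9.0×10^-3)
= 3 - log10(9.0) = 2.05
pH = 14 - pOH = 14 - 2.05 = 11.95

11.95


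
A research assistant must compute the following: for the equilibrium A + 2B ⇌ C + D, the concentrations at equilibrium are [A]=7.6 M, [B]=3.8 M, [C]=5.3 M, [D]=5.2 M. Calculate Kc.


Kc = [C][D]/([A][B]^2)
= (5.3^1 × 5.2^1)/(7.6^1 × 3.8^2)
= 27.56/109.744
= 0.2511

0.2511


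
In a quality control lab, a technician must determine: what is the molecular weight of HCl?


M(HCl) = 1×1.008 + 1×35.45
= 1.01 + 35.45
= 36.46 g/mol

36.46 g/mol


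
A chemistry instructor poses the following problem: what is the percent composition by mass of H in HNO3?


M(HNO3) = 1×1.008 + 1×14.01 + 3×16.0 = 63.018 g/mol
Mass of H = 1 × 1.008 = 1.008 g/mol
% H = 1.008/63.018 × 100 = 1.60%

1.60%


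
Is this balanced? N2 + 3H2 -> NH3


Equation: N2 + 3H2 -> NH3
Check atoms: H: 6≠3, N: 2≠1
Not balanced

No, not balanced


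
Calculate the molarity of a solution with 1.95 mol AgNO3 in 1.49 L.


M = n/V = 1.95/1.49 = 1.309 mol/L

1.309 M


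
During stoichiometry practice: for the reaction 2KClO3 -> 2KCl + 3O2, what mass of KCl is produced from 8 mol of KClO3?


Mole ratio KCl:KClO3 = 2:2
n(KCl) = 8 × 2/2 = 8.000 mol
mass = 8.000 × 74.55 = 596.4 g

596.4 g


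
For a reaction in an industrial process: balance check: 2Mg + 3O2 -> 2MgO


Equation: 2Mg + 3O2 -> 2MgO
Check atoms: Mg: 2=2, O: 6≠2
Not balanced

No, not balanced


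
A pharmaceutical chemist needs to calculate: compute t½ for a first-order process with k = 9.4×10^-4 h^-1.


t½ = ln2/k = 0.693147/(9.4×10^-4 h^-1)
= 737.4 h

737.4 h


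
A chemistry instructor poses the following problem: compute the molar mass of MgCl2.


M(MgCl2) = 1×24.31 + 2×35.45
= 24.31 + 70.9
= 95.21 g/mol

95.21 g/mol


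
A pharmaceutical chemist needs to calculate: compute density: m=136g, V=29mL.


ρ = mass/volume
= 136/29
= 4.69 g/mL

4.69 g/mL


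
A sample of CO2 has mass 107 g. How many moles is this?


M(CO2) = 44.01 g/mol
n = mass/M = 107/44.01 = 2.4313 mol

2.4313 mol


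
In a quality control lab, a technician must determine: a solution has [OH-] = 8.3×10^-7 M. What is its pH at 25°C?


pOH = -log10([OH-]) = -log10(8.3×10^-7)
= 7 - log10(8.3) = 6.08
pH = 14 - pOH = 14 - 6.08 = 7.92

7.92


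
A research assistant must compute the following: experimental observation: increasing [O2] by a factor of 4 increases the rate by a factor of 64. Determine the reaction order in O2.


rate ∝ [O2]^n
4^n = 64 → n = 3
Order in O2: 3

3


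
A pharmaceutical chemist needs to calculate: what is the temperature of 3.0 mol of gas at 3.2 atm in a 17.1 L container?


PV = nRT  (R = 0.08206 L·atm/(mol·K))
T = PV/(nR) = 3.2×17.1/(3.0×0.08206)
= 54.72/0.246180
= 222.28 K

222.28 K


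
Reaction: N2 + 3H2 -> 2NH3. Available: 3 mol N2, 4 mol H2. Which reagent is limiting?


Mole ratio available / coefficient:
  N2: 3/1 = 3.000
  H2: 4/3 = 1.333
Smaller ratio is limiting.

H2


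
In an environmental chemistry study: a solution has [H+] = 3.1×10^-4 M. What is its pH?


pH = -log10([H+]) = -log10(3.1×10^-4)
= 4 - log10(3.1)
= 4 - 0.49
= 3.51

3.51


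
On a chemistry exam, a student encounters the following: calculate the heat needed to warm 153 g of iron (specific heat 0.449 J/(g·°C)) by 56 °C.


q = mcΔT = 153 × 0.449 × 56
= 3847.03 J

3847.03 J


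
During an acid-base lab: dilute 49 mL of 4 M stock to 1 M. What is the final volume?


C1V1 = C2V2
4 × 49 = 1 × V2
V2 = 196/1 = 196.0 mL

196.0 mL


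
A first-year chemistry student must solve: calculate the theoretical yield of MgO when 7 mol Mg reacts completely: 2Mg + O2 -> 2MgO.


Mole ratio MgO:Mg = 2:2
n(MgO) = 7 × 2/2 = 7.000 mol
mass = 7.000 × 40.31 = 282.17 g

282.17 g


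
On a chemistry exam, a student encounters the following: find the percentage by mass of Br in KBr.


M(KBr) = 1×39.1 + 1×79.9 = 119.00 g/mol
Mass of Br = 1 × 79.9 = 79.90 g/mol
% Br = 79.90/119.00 × 100 = 67.14%

67.14%


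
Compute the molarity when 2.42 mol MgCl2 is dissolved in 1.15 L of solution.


M = n/V = 2.42/1.15 = 2.104 mol/L

2.104 M


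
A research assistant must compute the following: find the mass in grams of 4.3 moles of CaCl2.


M(CaCl2) = 110.98 g/mol
mass = n × M = 4.3 × 110.98 = 477.21 g

477.21 g


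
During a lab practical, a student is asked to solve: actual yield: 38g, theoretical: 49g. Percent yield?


% yield = actual/theoretical × 100
= 38/49 × 100
= 77.55%

77.55%


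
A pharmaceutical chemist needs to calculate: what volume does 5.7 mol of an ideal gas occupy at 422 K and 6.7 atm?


PV = nRT  (R = 0.08206 L·atm/(mol·K))
V = nRT/P = 5.7×0.08206×422/6.7
= 29.461 L

29.461 L


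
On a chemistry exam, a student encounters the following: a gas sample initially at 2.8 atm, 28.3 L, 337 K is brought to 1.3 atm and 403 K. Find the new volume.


P1V1/T1 = P2V2/T2
V2 = P1V1T2/(T1P2)
= 2.8×28.3×403/(337×1.3)
= 72.891 L

72.891 L


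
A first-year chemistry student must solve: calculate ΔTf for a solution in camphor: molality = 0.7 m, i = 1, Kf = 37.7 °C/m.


ΔTf = Kf × m × i
= 37.7 × 0.7 × 1
= 26.39 °C

26.39 °C


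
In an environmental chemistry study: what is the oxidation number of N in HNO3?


(+1) + x + 3(-2) = 0, so x = +5
Oxidation number: +5

+5


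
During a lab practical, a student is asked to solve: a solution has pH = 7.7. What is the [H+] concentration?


[H+] = 10^(-pH) = 10^(-7.7)
= 2.0×10^-8 M

2.0×10^-8 M


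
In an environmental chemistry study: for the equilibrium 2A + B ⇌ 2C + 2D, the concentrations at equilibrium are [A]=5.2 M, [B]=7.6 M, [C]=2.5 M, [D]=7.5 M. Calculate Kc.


Kc = [C]^2[D]^2/([A]^2[B])
= (2.5^2 × 7.5^2)/(5.2^2 × 7.6^1)
= 351.5625/205.504
= 1.711

1.711


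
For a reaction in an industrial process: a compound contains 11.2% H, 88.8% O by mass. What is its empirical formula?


Assume 100 g sample. Moles of each element:
  H: 11.2/1.008 = 11.111 mol
  O: 88.8/16.0 = 5.55 mol
Divide by smallest (5.55):
  H: 11.111/5.55 = 2.0
  O: 5.55/5.55 = 1.0
Empirical formula: H2O

H2O


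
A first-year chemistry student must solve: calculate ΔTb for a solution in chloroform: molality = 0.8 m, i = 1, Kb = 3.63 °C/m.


ΔTb = Kb × m × i
= 3.63 × 0.8 × 1
= 2.904 °C

2.904 °C


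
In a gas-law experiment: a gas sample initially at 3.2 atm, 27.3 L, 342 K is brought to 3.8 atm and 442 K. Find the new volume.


P1V1/T1 = P2V2/T2
V2 = P1V1T2/(T1P2)
= 3.2×27.3×442/(342×3.8)
= 29.712 L

29.712 L


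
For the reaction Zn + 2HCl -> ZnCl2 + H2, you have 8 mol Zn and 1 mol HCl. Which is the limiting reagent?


Mole ratio available / coefficient:
  Zn: 8/1 = 8.000
  HCl: 1/2 = 0.500
Smaller ratio is limiting.

HCl


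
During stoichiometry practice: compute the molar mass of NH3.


M(NH3) = 1×14.01 + 3×1.008
= 14.01 + 3.02
= 17.03 g/mol

17.03 g/mol


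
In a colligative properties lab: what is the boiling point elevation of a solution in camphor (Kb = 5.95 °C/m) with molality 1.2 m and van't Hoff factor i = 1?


ΔTb = Kb × m × i
= 5.95 × 1.2 × 1
= 7.14 °C

7.14 °C


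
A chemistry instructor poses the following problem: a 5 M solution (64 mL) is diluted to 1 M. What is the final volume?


C1V1 = C2V2
5 × 64 = 1 × V2
V2 = 320/1 = 320.0 mL

320.0 mL


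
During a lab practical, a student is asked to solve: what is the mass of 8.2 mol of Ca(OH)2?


M(Ca(OH)2) = 74.1 g/mol
mass = n × M = 8.2 × 74.1 = 607.62 g

607.62 g


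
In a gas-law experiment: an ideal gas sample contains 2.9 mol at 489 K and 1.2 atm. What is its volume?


PV = nRT  (R = 0.08206 L·atm/(mol·K))
V = nRT/P = 2.9×0.08206×489/1.2
= 96.974 L

96.974 L


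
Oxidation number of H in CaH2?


H with a metal (hydride): -1
Oxidation number: -1

-1


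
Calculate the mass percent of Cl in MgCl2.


M(MgCl2) = 1×24.31 + 2×35.45 = 95.21 g/mol
Mass of Cl = 2 × 35.45 = 70.90 g/mol
% Cl = 70.90/95.21 × 100 = 74.47%

74.47%


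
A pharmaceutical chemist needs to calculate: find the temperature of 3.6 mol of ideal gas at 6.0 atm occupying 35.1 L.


PV = nRT  (R = 0.08206 L·atm/(mol·K))
T = PV/(nR) = 6.0×35.1/(3.6×0.08206)
= 210.60/0.295416
= 712.89 K

712.89 K


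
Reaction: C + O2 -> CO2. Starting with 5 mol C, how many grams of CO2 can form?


Mole ratio CO2:C = 1:1
n(CO2) = 5 × 1/1 = 5.000 mol
mass = 5.000 × 44.01 = 220.05 g

220.05 g


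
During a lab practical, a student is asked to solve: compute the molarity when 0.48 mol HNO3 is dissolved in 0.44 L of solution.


M = n/V = 0.48/0.44 = 1.091 mol/L

1.091 M


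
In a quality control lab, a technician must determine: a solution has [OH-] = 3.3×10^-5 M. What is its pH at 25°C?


pOH = -log10([OH-]) = -log10(3.3×10^-5)
= 5 - log10(3.3) = 4.48
pH = 14 - pOH = 14 - 4.48 = 9.52

9.52


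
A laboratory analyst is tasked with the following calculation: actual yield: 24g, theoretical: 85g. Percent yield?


% yield = actual/theoretical × 100
= 24/85 × 100
= 28.24%

28.24%


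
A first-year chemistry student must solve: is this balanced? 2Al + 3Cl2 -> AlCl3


Equation: 2Al + 3Cl2 -> AlCl3
Check atoms: Al: 2≠1, Cl: 6≠3
Not balanced

No, not balanced


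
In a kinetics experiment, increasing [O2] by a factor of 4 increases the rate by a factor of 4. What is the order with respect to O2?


rate ∝ [O2]^n
4^n = 4 → n = 1
Order in O2: 1

1


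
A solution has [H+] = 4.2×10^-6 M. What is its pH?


pH = -log10([H+]) = -log10(4.2×10^-6)
= 6 - log10(4.2)
= 6 - 0.62
= 5.38

5.38


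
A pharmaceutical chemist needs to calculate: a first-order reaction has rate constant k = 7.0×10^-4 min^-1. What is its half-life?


t½ = ln2/k = 0.693147/(7.0×10^-4 min^-1)
= 990.2 min

990.2 min


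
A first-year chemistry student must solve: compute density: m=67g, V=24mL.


ρ = mass/volume
= 67/24
= 2.792 g/mL

2.792 g/mL


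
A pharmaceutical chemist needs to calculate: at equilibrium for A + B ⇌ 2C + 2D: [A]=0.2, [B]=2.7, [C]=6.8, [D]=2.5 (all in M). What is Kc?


Kc = [C]^2[D]^2/([A][B])
= (6.8^2 × 2.5^2)/(0.2^1 × 2.7^1)
= 289/0.54
= 535.2

535.2


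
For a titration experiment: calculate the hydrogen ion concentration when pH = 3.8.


[H+] = 10^(-pH) = 10^(-3.8)
= 1.58×10^-4 M

1.58×10^-4 M


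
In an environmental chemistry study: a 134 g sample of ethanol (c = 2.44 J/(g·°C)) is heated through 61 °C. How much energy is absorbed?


q = mcΔT = 134 × 2.44 × 61
= 19944.56 J

19944.56 J


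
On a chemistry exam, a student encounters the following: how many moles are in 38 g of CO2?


M(CO2) = 44.01 g/mol
n = mass/M = 38/44.01 = 0.8634 mol

0.8634 mol


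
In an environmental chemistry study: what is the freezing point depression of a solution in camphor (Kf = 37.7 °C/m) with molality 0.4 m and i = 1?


ΔTf = Kf × m × i
= 37.7 × 0.4 × 1
= 15.08 °C

15.08 °C


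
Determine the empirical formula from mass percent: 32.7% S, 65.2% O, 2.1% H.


Assume 100 g sample. Moles of each element:
  S: 32.7/32.07 = 1.02 mol
  O: 65.2/16.0 = 4.075 mol
  H: 2.1/1.008 = 2.083 mol
Divide by smallest (1.02):
  S: 1.02/1.02 = 1.0
  O: 4.075/1.02 = 4.0
  H: 2.083/1.02 = 2.04
Empirical formula: H2SO4

H2SO4


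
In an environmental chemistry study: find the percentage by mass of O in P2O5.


M(P2O5) = 2×30.97 + 5×16.0 = 141.94 g/mol
Mass of O = 5 × 16.0 = 80.00 g/mol
% O = 80.00/141.94 × 100 = 56.36%

56.36%


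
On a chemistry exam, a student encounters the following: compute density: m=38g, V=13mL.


ρ = mass/volume
= 38/13
= 2.923 g/mL

2.923 g/mL


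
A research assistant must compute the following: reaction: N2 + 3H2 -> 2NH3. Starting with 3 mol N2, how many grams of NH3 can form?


Mole ratio NH3:N2 = 2:1
n(NH3) = 3 × 2/1 = 6.000 mol
mass = 6.000 × 17.03 = 102.18 g

102.18 g


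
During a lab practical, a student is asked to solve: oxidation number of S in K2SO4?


2(+1) + x + 4(-2) = 0, so x = +6
Oxidation number: +6

+6


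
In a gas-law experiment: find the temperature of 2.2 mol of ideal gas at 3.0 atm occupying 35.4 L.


PV = nRT  (R = 0.08206 L·atm/(mol·K))
T = PV/(nR) = 3.0×35.4/(2.2×0.08206)
= 106.20/0.180532
= 588.26 K

588.26 K


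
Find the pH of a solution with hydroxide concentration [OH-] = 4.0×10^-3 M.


pOH = -log10([OH-]) = -log10(4.0×10^-3)
= 3 - log10(4.0) = 2.4
pH = 14 - pOH = 14 - 2.4 = 11.6

11.6


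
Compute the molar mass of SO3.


M(SO3) = 1×32.07 + 3×16.0
= 32.07 + 48.0
= 80.07 g/mol

80.07 g/mol


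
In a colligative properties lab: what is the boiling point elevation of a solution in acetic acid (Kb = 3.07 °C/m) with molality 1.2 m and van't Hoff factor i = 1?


ΔTb = Kb × m × i
= 3.07 × 1.2 × 1
= 3.684 °C

3.684 °C


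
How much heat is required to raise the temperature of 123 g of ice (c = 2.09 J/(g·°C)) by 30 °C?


q = mcΔT = 123 × 2.09 × 30
= 7712.10 J

7712.10 J


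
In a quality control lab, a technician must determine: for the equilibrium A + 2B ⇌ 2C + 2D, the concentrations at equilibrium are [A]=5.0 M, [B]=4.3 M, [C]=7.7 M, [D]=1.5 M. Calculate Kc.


Kc = [C]^2[D]^2/([A][B]^2)
= (7.7^2 × 1.5^2)/(5.0^1 × 4.3^2)
= 133.4025/92.45
= 1.443

1.443


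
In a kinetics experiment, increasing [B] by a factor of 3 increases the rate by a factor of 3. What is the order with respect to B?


rate ∝ [B]^n
3^n = 3 → n = 1
Order in B: 1

1


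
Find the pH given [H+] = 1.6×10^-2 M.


pH = -log10([H+]) = -log10(1.6×10^-2)
= 2 - log10(1.6)
= 2 - 0.2
= 1.8

1.8


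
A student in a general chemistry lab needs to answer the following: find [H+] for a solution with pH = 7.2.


[H+] = 10^(-pH) = 10^(-7.2)
= 6.31×10^-8 M

6.31×10^-8 M


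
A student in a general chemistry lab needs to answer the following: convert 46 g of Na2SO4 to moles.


M(Na2SO4) = 142.05 g/mol
n = mass/M = 46/142.05 = 0.3238 mol

0.3238 mol


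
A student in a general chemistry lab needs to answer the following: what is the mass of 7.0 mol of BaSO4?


M(BaSO4) = 233.4 g/mol
mass = n × M = 7.0 × 233.4 = 1633.80 g

1633.80 g


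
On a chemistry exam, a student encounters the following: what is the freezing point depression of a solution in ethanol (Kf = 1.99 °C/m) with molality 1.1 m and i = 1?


ΔTf = Kf × m × i
= 1.99 × 1.1 × 1
= 2.189 °C

2.189 °C


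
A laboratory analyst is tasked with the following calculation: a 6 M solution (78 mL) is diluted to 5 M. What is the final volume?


C1V1 = C2V2
6 × 78 = 5 × V2
V2 = 468/5 = 93.6 mL

93.6 mL


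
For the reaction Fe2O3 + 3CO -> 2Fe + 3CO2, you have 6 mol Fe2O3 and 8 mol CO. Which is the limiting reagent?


Mole ratio available / coefficient:
  Fe2O3: 6/1 = 6.000
  CO: 8/3 = 2.667
Smaller ratio is limiting.

CO


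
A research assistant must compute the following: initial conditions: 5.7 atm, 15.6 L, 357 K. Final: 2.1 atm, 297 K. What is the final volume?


P1V1/T1 = P2V2/T2
V2 = P1V1T2/(T1P2)
= 5.7×15.6×297/(357×2.1)
= 35.226 L

35.226 L


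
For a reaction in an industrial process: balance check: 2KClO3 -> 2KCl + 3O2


Equation: 2KClO3 -> 2KCl + 3O2
Check atoms: Cl: 2=2, K: 2=2, O: 6=6
Balanced

Yes, balanced


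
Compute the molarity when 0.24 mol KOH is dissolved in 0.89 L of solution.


M = n/V = 0.24/0.89 = 0.270 mol/L

0.270 M


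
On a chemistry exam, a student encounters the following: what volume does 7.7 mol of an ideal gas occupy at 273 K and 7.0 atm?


PV = nRT  (R = 0.08206 L·atm/(mol·K))
V = nRT/P = 7.7×0.08206×273/7.0
= 24.643 L

24.643 L


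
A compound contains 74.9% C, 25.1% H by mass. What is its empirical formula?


Assume 100 g sample. Moles of each element:
  C: 74.9/12.01 = 6.236 mol
  H: 25.1/1.008 = 24.901 mol
Divide by smallest (6.236):
  C: 6.236/6.236 = 1.0
  H: 24.901/6.236 = 3.99
Empirical formula: CH4

CH4


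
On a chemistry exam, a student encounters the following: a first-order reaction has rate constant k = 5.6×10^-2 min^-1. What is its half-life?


t½ = ln2/k = 0.693147/(5.6×10^-2 min^-1)
= 12.38 min

12.38 min


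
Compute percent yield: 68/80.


% yield = actual/theoretical × 100
= 68/80 × 100
= 85.0%

85.0%


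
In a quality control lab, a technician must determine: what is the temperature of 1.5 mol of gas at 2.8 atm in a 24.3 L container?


PV = nRT  (R = 0.08206 L·atm/(mol·K))
T = PV/(nR) = 2.8×24.3/(1.5×0.08206)
= 68.04/0.123090
= 552.77 K

552.77 K


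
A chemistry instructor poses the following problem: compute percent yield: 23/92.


% yield = actual/theoretical × 100
= 23/92 × 100
= 25.0%

25.0%


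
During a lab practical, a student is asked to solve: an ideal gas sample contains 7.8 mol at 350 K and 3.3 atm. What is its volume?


PV = nRT  (R = 0.08206 L·atm/(mol·K))
V = nRT/P = 7.8×0.08206×350/3.3
= 67.886 L

67.886 L


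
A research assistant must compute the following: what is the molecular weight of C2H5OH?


M(C2H5OH) = 2×12.01 + 6×1.008 + 1×16.0
= 24.02 + 6.05 + 16.0
= 46.07 g/mol

46.07 g/mol


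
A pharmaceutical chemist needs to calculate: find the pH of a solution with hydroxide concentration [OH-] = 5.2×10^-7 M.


pOH = -log10([OH-]) = -log10(5.2×10^-7)
= 7 - log10(5.2) = 6.28
pH = 14 - pOH = 14 - 6.28 = 7.72

7.72


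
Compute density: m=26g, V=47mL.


ρ = mass/volume
= 26/47
= 0.553 g/mL

0.553 g/mL


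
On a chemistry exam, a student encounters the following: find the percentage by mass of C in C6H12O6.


M(C6H12O6) = 6×12.01 + 12×1.008 + 6×16.0 = 180.156 g/mol
Mass of C = 6 × 12.01 = 72.06 g/mol
% C = 72.06/180.156 × 100 = 40.00%

40.00%


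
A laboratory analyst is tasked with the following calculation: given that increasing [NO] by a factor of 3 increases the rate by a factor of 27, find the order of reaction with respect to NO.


rate ∝ [NO]^n
3^n = 27 → n = 3
Order in NO: 3

3


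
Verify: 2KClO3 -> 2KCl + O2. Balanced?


Equation: 2KClO3 -> 2KCl + O2
Check atoms: Cl: 2=2, K: 2=2, O: 6≠2
Not balanced

No, not balanced


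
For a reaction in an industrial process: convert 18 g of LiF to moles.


M(LiF) = 25.94 g/mol
n = mass/M = 18/25.94 = 0.6939 mol

0.6939 mol


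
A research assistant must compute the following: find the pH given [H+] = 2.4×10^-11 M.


pH = -log10([H+]) = -log10(2.4×10^-11)
= 11 - log10(2.4)
= 11 - 0.38
= 10.62

10.62


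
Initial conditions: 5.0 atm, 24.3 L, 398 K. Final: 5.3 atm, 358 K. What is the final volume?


P1V1/T1 = P2V2/T2
V2 = P1V1T2/(T1P2)
= 5.0×24.3×358/(398×5.3)
= 20.621 L

20.621 L


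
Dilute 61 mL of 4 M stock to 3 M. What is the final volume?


C1V1 = C2V2
4 × 61 = 3 × V2
V2 = 244/3 = 81.33 mL

81.33 mL


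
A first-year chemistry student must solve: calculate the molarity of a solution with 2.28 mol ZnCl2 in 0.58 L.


M = n/V = 2.28/0.58 = 3.931 mol/L

3.931 M


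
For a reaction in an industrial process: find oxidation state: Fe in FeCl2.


x + 2(-1) = 0, so x = +2
Oxidation number: +2

+2


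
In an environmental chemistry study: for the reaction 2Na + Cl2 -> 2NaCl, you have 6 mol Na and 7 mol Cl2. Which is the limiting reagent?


Mole ratio available / coefficient:
  Na: 6/2 = 3.000
  Cl2: 7/1 = 7.000
Smaller ratio is limiting.

Na


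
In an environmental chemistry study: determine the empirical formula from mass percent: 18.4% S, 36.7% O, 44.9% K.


Assume 100 g sample. Moles of each element:
  S: 18.4/32.07 = 0.574 mol
  O: 36.7/16.0 = 2.294 mol
  K: 44.9/39.1 = 1.148 mol
Divide by smallest (0.574):
  S: 0.574/0.574 = 1.0
  O: 2.294/0.574 = 4.0
  K: 1.148/0.574 = 2.0
Empirical formula: K2SO4

K2SO4


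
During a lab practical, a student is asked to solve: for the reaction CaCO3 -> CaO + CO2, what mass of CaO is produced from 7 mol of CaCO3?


Mole ratio CaO:CaCO3 = 1:1
n(CaO) = 7 × 1/1 = 7.000 mol
mass = 7.000 × 56.08 = 392.56 g

392.56 g


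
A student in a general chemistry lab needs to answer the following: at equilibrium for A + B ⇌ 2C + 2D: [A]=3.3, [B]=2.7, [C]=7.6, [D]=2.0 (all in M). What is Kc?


Kc = [C]^2[D]^2/([A][B])
= (7.6^2 × 2.0^2)/(3.3^1 × 2.7^1)
= 231.04/8.91
= 25.93

25.93


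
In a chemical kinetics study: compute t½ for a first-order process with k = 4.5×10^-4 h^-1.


t½ = ln2/k = 0.693147/(4.5×10^-4 h^-1)
= 1540 h

1540 h


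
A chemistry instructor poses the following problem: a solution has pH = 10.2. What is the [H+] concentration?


[H+] = 10^(-pH) = 10^(-10.2)
= 6.31×10^-11 M

6.31×10^-11 M


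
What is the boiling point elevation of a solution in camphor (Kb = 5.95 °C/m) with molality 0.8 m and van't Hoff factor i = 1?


ΔTb = Kb × m × i
= 5.95 × 0.8 × 1
= 4.76 °C

4.76 °C


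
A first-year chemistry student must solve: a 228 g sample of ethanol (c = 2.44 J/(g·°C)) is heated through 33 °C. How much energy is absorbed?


q = mcΔT = 228 × 2.44 × 33
= 18358.56 J

18358.56 J


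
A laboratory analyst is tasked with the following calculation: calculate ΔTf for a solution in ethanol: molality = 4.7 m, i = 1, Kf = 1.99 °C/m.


ΔTf = Kf × m × i
= 1.99 × 4.7 × 1
= 9.353 °C

9.353 °C


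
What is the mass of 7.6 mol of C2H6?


M(C2H6) = 30.07 g/mol
mass = n × M = 7.6 × 30.07 = 228.53 g

228.53 g


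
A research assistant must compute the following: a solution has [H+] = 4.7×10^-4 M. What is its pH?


pH = -log10([H+]) = -log10(4.7×10^-4)
= 4 - log10(4.7)
= 4 - 0.67
= 3.33

3.33


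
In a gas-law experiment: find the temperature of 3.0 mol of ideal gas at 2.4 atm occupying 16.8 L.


PV = nRT  (R = 0.08206 L·atm/(mol·K))
T = PV/(nR) = 2.4×16.8/(3.0×0.08206)
= 40.32/0.246180
= 163.78 K

163.78 K


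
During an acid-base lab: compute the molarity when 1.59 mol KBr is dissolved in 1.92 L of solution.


M = n/V = 1.59/1.92 = 0.828 mol/L

0.828 M


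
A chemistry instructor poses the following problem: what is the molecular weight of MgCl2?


M(MgCl2) = 1×24.31 + 2×35.45
= 24.31 + 70.9
= 95.21 g/mol

95.21 g/mol


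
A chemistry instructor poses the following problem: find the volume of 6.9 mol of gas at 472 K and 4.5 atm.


PV = nRT  (R = 0.08206 L·atm/(mol·K))
V = nRT/P = 6.9×0.08206×472/4.5
= 59.39 L

59.39 L


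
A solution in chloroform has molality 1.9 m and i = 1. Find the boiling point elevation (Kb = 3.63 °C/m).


ΔTb = Kb × m × i
= 3.63 × 1.9 × 1
= 6.897 °C

6.897 °C


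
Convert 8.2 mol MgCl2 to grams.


M(MgCl2) = 95.21 g/mol
mass = n × M = 8.2 × 95.21 = 780.72 g

780.72 g


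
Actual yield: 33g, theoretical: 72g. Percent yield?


% yield = actual/theoretical × 100
= 33/72 × 100
= 45.83%

45.83%


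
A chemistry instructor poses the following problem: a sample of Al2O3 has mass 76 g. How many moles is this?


M(Al2O3) = 101.96 g/mol
n = mass/M = 76/101.96 = 0.7454 mol

0.7454 mol


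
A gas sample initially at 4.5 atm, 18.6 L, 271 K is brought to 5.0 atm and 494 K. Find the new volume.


P1V1/T1 = P2V2/T2
V2 = P1V1T2/(T1P2)
= 4.5×18.6×494/(271×5.0)
= 30.515 L

30.515 L


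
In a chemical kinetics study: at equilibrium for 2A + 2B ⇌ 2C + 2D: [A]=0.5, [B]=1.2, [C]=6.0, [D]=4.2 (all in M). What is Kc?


Kc = [C]^2[D]^2/([A]^2[B]^2)
= (6.0^2 × 4.2^2)/(0.5^2 × 1.2^2)
= 635.04/0.36
= 1764

1764


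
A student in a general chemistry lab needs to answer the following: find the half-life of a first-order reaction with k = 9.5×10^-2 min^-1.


t½ = ln2/k = 0.693147/(9.5×10^-2 min^-1)
= 7.296 min

7.296 min


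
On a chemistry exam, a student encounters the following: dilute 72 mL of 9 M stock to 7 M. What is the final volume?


C1V1 = C2V2
9 × 72 = 7 × V2
V2 = 648/7 = 92.57 mL

92.57 mL


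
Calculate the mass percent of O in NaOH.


M(NaOH) = 1×22.99 + 1×16.0 + 1×1.008 = 39.998 g/mol
Mass of O = 1 × 16.0 = 16.00 g/mol
% O = 16.00/39.998 × 100 = 40.00%

40.00%


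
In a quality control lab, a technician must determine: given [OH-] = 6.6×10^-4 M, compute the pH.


pOH = -log10([OH-]) = -log10(6.6×10^-4)
= 4 - log10(6.6) = 3.18
pH = 14 - pOH = 14 - 3.18 = 10.82

10.82


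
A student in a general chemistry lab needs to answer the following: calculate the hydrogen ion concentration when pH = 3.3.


[H+] = 10^(-pH) = 10^(-3.3)
= 5.01×10^-4 M

5.01×10^-4 M


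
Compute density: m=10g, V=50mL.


ρ = mass/volume
= 10/50
= 0.2 g/mL

0.2 g/mL


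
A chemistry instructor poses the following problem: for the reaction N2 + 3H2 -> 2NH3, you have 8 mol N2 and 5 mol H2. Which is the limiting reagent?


Mole ratio available / coefficient:
  N2: 8/1 = 8.000
  H2: 5/3 = 1.667
Smaller ratio is limiting.

H2


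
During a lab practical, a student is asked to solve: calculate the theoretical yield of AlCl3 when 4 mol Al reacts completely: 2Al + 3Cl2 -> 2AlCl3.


Mole ratio AlCl3:Al = 2:2
n(AlCl3) = 4 × 2/2 = 4.000 mol
mass = 4.000 × 133.33 = 533.32 g

533.32 g


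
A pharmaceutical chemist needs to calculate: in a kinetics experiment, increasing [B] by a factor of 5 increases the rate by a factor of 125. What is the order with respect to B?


rate ∝ [B]^n
5^n = 125 → n = 3
Order in B: 3

3


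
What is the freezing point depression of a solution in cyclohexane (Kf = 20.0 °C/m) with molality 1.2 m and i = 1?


ΔTf = Kf × m × i
= 20.0 × 1.2 × 1
= 24.0 °C

24.0 °C


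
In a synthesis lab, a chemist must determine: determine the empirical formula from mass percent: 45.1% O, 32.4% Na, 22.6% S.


Assume 100 g sample. Moles of each element:
  O: 45.1/16.0 = 2.819 mol
  Na: 32.4/22.99 = 1.409 mol
  S: 22.6/32.07 = 0.705 mol
Divide by smallest (0.705):
  O: 2.819/0.705 = 4.0
  Na: 1.409/0.705 = 2.0
  S: 0.705/0.705 = 1.0
Empirical formula: Na2SO4

Na2SO4


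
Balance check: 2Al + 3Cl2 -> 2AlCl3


Equation: 2Al + 3Cl2 -> 2AlCl3
Check atoms: Al: 2=2, Cl: 6=6
Balanced

Yes, balanced


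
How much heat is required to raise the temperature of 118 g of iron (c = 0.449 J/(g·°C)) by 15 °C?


q = mcΔT = 118 × 0.449 × 15
= 794.73 J

794.73 J
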